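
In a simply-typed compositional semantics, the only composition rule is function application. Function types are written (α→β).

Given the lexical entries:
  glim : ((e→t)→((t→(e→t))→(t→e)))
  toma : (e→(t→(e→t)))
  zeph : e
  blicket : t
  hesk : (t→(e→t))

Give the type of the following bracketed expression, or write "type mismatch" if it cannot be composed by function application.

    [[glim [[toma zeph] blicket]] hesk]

(t→e)

[toma zeph]: functor toma : (e→(t→(e→t))), argument zeph : e; result (t→(e→t)).
[[toma zeph] blicket]: functor [toma zeph] : (t→(e→t)), argument blicket : t; result (e→t).
[glim [[toma zeph] blicket]]: functor glim : ((e→t)→((t→(e→t))→(t→e))), argument [[toma zeph] blicket] : (e→t); result ((t→(e→t))→(t→e)).
[[glim [[toma zeph] blicket]] hesk]: functor [glim [[toma zeph] blicket]] : ((t→(e→t))→(t→e)), argument hesk : (t→(e→t)); result (t→e).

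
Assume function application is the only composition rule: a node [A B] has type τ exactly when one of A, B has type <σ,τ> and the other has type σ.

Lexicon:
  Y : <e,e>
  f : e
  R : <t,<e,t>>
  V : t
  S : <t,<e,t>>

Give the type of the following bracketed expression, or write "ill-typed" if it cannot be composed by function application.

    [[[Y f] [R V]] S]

<e,t>

[Y f]: functor Y : <e,e>, argument f : e; result e.
[R V]: functor R : <t,<e,t>>, argument V : t; result <e,t>.
[[Y f] [R V]]: functor [R V] : <e,t>, argument [Y f] : e; result t.
[[[Y f] [R V]] S]: functor S : <t,<e,t>>, argument [[Y f] [R V]] : t; result <e,t>.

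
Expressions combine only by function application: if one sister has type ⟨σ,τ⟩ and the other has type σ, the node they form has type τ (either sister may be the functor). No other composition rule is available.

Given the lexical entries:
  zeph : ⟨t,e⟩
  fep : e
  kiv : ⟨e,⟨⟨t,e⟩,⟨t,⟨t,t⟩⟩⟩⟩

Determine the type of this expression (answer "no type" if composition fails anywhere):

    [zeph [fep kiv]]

[fep kiv]: functor kiv : ⟨e,⟨⟨t,e⟩,⟨t,⟨t,t⟩⟩⟩⟩, argument fep : e; result ⟨⟨t,e⟩,⟨t,⟨t,t⟩⟩⟩.
[zeph [fep kiv]]: functor [fep kiv] : ⟨⟨t,e⟩,⟨t,⟨t,t⟩⟩⟩, argument zeph : ⟨t,e⟩; result ⟨t,⟨t,t⟩⟩.

⟨t,⟨t,t⟩⟩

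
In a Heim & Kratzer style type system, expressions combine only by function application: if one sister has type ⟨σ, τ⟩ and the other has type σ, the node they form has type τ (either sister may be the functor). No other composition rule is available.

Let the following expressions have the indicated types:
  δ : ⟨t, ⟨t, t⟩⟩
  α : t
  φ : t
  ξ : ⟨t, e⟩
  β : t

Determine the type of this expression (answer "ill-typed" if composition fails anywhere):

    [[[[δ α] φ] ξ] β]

[δ α] — δ of type ⟨t, ⟨t, t⟩⟩ combines with α of type t: type ⟨t, t⟩.
[[δ α] φ] — [δ α] of type ⟨t, t⟩ combines with φ of type t: type t.
[[[δ α] φ] ξ] — ξ of type ⟨t, e⟩ combines with [[δ α] φ] of type t: type e.
At [[[[δ α] φ] ξ] β]: neither e nor t can take the other as argument; the node is ill-typed.

ill-typed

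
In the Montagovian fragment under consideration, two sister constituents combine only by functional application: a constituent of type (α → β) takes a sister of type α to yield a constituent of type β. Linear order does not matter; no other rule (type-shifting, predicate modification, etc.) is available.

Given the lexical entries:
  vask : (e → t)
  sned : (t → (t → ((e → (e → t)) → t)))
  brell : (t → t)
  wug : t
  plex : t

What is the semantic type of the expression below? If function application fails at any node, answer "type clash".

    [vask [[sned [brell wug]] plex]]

[brell wug] — brell of type (t → t) combines with wug of type t: type t.
[sned [brell wug]] — sned of type (t → (t → ((e → (e → t)) → t))) combines with [brell wug] of type t: type (t → ((e → (e → t)) → t)).
[[sned [brell wug]] plex] — [sned [brell wug]] of type (t → ((e → (e → t)) → t)) combines with plex of type t: type ((e → (e → t)) → t).
[vask [[sned [brell wug]] plex]]: (e → t) with ((e → (e → t)) → t) — neither is a function whose domain matches the other; composition fails here.

type clash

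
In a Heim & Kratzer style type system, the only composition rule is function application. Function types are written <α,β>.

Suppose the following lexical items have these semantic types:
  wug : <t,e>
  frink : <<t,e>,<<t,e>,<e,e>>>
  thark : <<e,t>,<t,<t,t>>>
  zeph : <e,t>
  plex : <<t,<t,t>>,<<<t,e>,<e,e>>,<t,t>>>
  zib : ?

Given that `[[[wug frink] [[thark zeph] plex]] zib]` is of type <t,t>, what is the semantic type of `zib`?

At [[[wug frink] [[thark zeph] plex]] zib] (required: <t,t>): [[wug frink] [[thark zeph] plex]] is <t,t>, which is not a function with range <t,t>; hence zib is the functor — type <<t,t>,<t,t>>.

<<t,t>,<t,t>>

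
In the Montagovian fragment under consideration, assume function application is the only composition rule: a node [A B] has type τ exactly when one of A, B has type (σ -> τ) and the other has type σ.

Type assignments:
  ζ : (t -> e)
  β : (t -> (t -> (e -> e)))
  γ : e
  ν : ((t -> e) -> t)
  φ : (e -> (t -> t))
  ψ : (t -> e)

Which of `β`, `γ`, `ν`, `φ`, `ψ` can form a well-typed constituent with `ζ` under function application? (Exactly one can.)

ν

β : (t -> (t -> (e -> e))) — neither side's domain matches the other.
γ : e — neither side's domain matches the other.
ν — combines: ν : ((t -> e) -> t) takes ζ : (t -> e) as argument, giving t.
φ : (e -> (t -> t)) — neither side's domain matches the other.
ψ : (t -> e) — neither side's domain matches the other.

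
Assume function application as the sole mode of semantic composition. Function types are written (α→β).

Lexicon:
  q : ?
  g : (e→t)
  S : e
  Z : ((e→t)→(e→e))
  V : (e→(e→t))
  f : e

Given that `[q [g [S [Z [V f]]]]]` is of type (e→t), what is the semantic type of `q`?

At [q [g [S [Z [V f]]]]] (required: (e→t)): [g [S [Z [V f]]]] is t, which is not a function with range (e→t); hence q is the functor — type (t→(e→t)).

(t→(e→t))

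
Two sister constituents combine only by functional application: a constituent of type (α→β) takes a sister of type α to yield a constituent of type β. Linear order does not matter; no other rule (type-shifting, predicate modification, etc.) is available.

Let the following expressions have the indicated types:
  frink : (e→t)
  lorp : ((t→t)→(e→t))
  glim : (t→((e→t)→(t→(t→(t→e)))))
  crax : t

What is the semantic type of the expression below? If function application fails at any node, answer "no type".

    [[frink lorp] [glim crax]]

[frink lorp]: (e→t) and ((t→t)→(e→t)) cannot combine by function application — type clash.

no type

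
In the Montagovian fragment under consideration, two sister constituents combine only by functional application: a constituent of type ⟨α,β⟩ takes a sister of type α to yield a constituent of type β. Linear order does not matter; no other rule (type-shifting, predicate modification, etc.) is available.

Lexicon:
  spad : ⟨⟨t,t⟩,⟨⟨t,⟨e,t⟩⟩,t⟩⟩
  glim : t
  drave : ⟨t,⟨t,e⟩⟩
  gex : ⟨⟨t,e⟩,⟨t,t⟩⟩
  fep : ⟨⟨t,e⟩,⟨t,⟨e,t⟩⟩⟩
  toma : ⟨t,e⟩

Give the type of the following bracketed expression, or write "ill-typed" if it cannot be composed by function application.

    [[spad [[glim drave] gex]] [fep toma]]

At [glim drave], drave : ⟨t,⟨t,e⟩⟩ takes glim : t, giving ⟨t,e⟩.
At [[glim drave] gex], gex : ⟨⟨t,e⟩,⟨t,t⟩⟩ takes [glim drave] : ⟨t,e⟩, giving ⟨t,t⟩.
At [spad [[glim drave] gex]], spad : ⟨⟨t,t⟩,⟨⟨t,⟨e,t⟩⟩,t⟩⟩ takes [[glim drave] gex] : ⟨t,t⟩, giving ⟨⟨t,⟨e,t⟩⟩,t⟩.
At [fep toma], fep : ⟨⟨t,e⟩,⟨t,⟨e,t⟩⟩⟩ takes toma : ⟨t,e⟩, giving ⟨t,⟨e,t⟩⟩.
At [[spad [[glim drave] gex]] [fep toma]], [spad [[glim drave] gex]] : ⟨⟨t,⟨e,t⟩⟩,t⟩ takes [fep toma] : ⟨t,⟨e,t⟩⟩, giving t.

t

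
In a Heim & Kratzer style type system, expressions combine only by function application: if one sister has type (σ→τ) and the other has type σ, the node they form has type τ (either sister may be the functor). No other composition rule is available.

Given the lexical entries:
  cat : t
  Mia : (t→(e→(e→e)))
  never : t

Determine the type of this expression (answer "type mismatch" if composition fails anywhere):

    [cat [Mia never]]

At [Mia never], Mia : (t→(e→(e→e))) takes never : t, giving (e→(e→e)).
At [cat [Mia never]]: neither t nor (e→(e→e)) can take the other as argument; the node is ill-typed.

type mismatch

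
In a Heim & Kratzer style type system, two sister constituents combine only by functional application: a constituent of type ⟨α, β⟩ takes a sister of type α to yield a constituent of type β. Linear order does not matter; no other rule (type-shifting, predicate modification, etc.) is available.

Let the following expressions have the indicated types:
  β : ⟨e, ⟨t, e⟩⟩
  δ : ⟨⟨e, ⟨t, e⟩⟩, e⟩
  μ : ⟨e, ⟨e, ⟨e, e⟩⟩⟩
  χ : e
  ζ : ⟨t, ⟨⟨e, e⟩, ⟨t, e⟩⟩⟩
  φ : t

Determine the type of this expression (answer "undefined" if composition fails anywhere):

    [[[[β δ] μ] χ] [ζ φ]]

⟨t, e⟩

[β δ]: functor δ : ⟨⟨e, ⟨t, e⟩⟩, e⟩, argument β : ⟨e, ⟨t, e⟩⟩; result e.
[[β δ] μ]: functor μ : ⟨e, ⟨e, ⟨e, e⟩⟩⟩, argument [β δ] : e; result ⟨e, ⟨e, e⟩⟩.
[[[β δ] μ] χ]: functor [[β δ] μ] : ⟨e, ⟨e, e⟩⟩, argument χ : e; result ⟨e, e⟩.
[ζ φ]: functor ζ : ⟨t, ⟨⟨e, e⟩, ⟨t, e⟩⟩⟩, argument φ : t; result ⟨⟨e, e⟩, ⟨t, e⟩⟩.
[[[[β δ] μ] χ] [ζ φ]]: functor [ζ φ] : ⟨⟨e, e⟩, ⟨t, e⟩⟩, argument [[[β δ] μ] χ] : ⟨e, e⟩; result ⟨t, e⟩.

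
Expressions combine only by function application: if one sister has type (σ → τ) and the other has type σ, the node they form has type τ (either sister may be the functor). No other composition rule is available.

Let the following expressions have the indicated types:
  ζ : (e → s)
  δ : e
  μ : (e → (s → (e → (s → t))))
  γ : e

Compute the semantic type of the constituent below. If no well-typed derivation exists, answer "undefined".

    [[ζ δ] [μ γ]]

[ζ δ] — ζ of type (e → s) combines with δ of type e: type s.
[μ γ] — μ of type (e → (s → (e → (s → t)))) combines with γ of type e: type (s → (e → (s → t))).
[[ζ δ] [μ γ]] — [μ γ] of type (s → (e → (s → t))) combines with [ζ δ] of type s: type (e → (s → t)).

(e → (s → t))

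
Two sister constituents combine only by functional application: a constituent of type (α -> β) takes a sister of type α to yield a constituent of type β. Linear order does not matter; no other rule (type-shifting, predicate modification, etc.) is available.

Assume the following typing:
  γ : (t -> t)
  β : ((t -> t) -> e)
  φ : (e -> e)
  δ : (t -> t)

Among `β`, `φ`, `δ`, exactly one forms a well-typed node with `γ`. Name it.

β — combines: β : ((t -> t) -> e) takes γ : (t -> t) as argument, giving e.
φ : (e -> e) — neither side's domain matches the other.
δ : (t -> t) — neither side's domain matches the other.

β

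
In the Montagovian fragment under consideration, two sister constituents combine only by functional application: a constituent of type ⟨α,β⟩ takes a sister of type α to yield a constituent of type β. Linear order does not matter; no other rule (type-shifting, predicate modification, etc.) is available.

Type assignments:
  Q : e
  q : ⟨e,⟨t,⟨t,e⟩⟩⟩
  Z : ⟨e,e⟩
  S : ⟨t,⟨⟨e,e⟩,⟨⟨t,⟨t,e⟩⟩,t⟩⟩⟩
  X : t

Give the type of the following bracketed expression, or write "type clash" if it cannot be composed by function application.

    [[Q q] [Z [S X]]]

t

[Q q]: q is ⟨e,⟨t,⟨t,e⟩⟩⟩, Q is e; result ⟨t,⟨t,e⟩⟩.
[S X]: S is ⟨t,⟨⟨e,e⟩,⟨⟨t,⟨t,e⟩⟩,t⟩⟩⟩, X is t; result ⟨⟨e,e⟩,⟨⟨t,⟨t,e⟩⟩,t⟩⟩.
[Z [S X]]: [S X] is ⟨⟨e,e⟩,⟨⟨t,⟨t,e⟩⟩,t⟩⟩, Z is ⟨e,e⟩; result ⟨⟨t,⟨t,e⟩⟩,t⟩.
[[Q q] [Z [S X]]]: [Z [S X]] is ⟨⟨t,⟨t,e⟩⟩,t⟩, [Q q] is ⟨t,⟨t,e⟩⟩; result t.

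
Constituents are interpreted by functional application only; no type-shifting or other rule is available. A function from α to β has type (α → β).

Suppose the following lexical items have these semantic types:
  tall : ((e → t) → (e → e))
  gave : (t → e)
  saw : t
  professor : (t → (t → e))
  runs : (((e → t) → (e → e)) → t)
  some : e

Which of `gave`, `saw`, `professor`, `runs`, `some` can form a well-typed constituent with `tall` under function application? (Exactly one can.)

runs

gave : (t → e) — neither side's domain matches the other.
saw : t — neither side's domain matches the other.
professor : (t → (t → e)) — neither side's domain matches the other.
runs — combines: runs : (((e → t) → (e → e)) → t) takes tall : ((e → t) → (e → e)) as argument, giving t.
some : e — neither side's domain matches the other.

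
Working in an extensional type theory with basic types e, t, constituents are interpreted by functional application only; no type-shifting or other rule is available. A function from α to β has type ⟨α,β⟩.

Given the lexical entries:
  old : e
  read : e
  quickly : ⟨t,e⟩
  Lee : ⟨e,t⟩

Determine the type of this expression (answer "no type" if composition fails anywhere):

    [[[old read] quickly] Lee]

no type

[old read]: e and e cannot combine by function application — type clash.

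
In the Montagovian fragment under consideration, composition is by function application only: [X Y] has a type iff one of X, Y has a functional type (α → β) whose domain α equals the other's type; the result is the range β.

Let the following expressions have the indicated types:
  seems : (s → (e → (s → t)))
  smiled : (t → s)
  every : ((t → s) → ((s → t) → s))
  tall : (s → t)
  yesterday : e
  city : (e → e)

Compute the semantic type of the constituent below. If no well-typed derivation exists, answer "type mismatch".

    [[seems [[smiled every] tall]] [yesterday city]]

(s → t)

[smiled every] — every of type ((t → s) → ((s → t) → s)) combines with smiled of type (t → s): type ((s → t) → s).
[[smiled every] tall] — [smiled every] of type ((s → t) → s) combines with tall of type (s → t): type s.
[seems [[smiled every] tall]] — seems of type (s → (e → (s → t))) combines with [[smiled every] tall] of type s: type (e → (s → t)).
[yesterday city] — city of type (e → e) combines with yesterday of type e: type e.
[[seems [[smiled every] tall]] [yesterday city]] — [seems [[smiled every] tall]] of type (e → (s → t)) combines with [yesterday city] of type e: type (s → t).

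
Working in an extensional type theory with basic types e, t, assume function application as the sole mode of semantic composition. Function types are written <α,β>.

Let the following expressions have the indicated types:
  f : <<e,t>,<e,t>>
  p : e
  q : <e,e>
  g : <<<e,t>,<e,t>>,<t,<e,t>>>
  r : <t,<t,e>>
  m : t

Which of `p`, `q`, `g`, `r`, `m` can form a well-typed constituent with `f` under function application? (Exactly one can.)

p : e — no; f wants <e,t>, and p wants nothing (atomic).
q : <e,e> — no; f wants <e,t>, and q wants e.
g — combines: g : <<<e,t>,<e,t>>,<t,<e,t>>> takes f : <<e,t>,<e,t>> as argument, giving <t,<e,t>>.
r : <t,<t,e>> — no; f wants <e,t>, and r wants t.
m : t — no; f wants <e,t>, and m wants nothing (atomic).

g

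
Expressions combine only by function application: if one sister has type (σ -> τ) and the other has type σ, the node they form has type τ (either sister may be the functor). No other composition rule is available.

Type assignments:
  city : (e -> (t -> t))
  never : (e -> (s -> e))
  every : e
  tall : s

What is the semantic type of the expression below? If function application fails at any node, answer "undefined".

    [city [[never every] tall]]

At [never every], never : (e -> (s -> e)) takes every : e, giving (s -> e).
At [[never every] tall], [never every] : (s -> e) takes tall : s, giving e.
At [city [[never every] tall]], city : (e -> (t -> t)) takes [[never every] tall] : e, giving (t -> t).

(t -> t)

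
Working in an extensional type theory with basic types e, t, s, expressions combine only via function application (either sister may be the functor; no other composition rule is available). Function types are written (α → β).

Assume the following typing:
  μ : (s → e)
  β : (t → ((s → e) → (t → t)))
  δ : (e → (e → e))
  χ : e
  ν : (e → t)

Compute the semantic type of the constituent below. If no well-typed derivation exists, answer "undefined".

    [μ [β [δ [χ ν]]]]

[χ ν]: ν is (e → t), χ is e; result t.
[δ [χ ν]]: (e → (e → e)) and t cannot combine by function application — type clash.

undefined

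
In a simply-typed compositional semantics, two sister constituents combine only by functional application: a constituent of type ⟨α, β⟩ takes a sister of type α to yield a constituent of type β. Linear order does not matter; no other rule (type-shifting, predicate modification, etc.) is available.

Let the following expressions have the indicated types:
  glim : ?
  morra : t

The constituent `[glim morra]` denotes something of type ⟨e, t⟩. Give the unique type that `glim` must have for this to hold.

For [glim morra] to have type ⟨e, t⟩ with morra of type t, glim must be the function: glim : ⟨t, ⟨e, t⟩⟩.

⟨t, ⟨e, t⟩⟩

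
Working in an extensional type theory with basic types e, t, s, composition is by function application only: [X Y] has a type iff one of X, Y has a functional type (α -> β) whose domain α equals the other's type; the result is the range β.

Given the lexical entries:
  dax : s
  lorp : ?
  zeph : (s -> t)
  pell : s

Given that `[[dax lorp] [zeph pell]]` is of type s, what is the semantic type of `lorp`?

(s -> (t -> s))

[[dax lorp] [zeph pell]] is required to be s. [zeph pell] : t cannot yield s as functor, so [dax lorp] : (t -> s).
[dax lorp] is required to be (t -> s). dax : s cannot yield (t -> s) as functor, so lorp : (s -> (t -> s)).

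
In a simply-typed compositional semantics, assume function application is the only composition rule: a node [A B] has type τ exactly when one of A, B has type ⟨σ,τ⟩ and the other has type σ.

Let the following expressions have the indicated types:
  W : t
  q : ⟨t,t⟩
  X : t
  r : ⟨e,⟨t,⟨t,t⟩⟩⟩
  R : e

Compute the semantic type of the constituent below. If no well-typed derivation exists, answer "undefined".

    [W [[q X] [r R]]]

t

[q X]: ⟨t,t⟩ applied to t yields t.
[r R]: ⟨e,⟨t,⟨t,t⟩⟩⟩ applied to e yields ⟨t,⟨t,t⟩⟩.
[[q X] [r R]]: ⟨t,⟨t,t⟩⟩ applied to t yields ⟨t,t⟩.
[W [[q X] [r R]]]: ⟨t,t⟩ applied to t yields t.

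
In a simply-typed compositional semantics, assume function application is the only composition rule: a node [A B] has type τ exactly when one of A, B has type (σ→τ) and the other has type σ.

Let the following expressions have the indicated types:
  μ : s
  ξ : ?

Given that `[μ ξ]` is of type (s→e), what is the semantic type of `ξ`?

(s→(s→e))

[μ ξ] must have type (s→e). The sister μ has type s; that is not a function onto (s→e), so ξ must be the functor, of type (s→(s→e)).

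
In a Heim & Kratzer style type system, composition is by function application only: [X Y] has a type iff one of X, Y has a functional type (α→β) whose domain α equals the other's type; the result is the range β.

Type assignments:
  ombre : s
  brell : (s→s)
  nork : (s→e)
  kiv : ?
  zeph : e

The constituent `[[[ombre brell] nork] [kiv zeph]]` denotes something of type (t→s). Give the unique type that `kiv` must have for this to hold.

For [[[ombre brell] nork] [kiv zeph]] to have type (t→s) with [[ombre brell] nork] of type e, [kiv zeph] must be the function: [kiv zeph] : (e→(t→s)).
For [kiv zeph] to have type (e→(t→s)) with zeph of type e, kiv must be the function: kiv : (e→(e→(t→s))).

(e→(e→(t→s)))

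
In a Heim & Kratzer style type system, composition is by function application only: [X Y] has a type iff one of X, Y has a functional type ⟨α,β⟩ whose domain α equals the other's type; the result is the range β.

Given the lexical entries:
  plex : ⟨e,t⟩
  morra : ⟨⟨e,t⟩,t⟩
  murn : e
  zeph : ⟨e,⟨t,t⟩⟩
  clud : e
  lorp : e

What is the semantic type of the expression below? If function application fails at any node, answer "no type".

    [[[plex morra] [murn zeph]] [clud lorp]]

no type

At [plex morra], morra : ⟨⟨e,t⟩,t⟩ takes plex : ⟨e,t⟩, giving t.
At [murn zeph], zeph : ⟨e,⟨t,t⟩⟩ takes murn : e, giving ⟨t,t⟩.
At [[plex morra] [murn zeph]], [murn zeph] : ⟨t,t⟩ takes [plex morra] : t, giving t.
[clud lorp]: e with e — neither is a function whose domain matches the other; composition fails here.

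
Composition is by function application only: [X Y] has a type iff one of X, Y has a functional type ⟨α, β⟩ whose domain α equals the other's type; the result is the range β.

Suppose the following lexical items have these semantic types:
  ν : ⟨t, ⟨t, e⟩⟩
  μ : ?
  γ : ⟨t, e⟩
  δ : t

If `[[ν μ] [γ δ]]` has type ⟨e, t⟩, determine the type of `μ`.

For [[ν μ] [γ δ]] to have type ⟨e, t⟩ with [γ δ] of type e, [ν μ] must be the function: [ν μ] : ⟨e, ⟨e, t⟩⟩.
For [ν μ] to have type ⟨e, ⟨e, t⟩⟩ with ν of type ⟨t, ⟨t, e⟩⟩, μ must be the function: μ : ⟨⟨t, ⟨t, e⟩⟩, ⟨e, ⟨e, t⟩⟩⟩.

⟨⟨t, ⟨t, e⟩⟩, ⟨e, ⟨e, t⟩⟩⟩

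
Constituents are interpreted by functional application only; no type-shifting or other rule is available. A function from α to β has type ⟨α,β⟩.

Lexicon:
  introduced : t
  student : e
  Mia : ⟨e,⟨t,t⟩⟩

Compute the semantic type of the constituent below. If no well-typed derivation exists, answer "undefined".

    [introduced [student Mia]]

At [student Mia], Mia : ⟨e,⟨t,t⟩⟩ takes student : e, giving ⟨t,t⟩.
At [introduced [student Mia]], [student Mia] : ⟨t,t⟩ takes introduced : t, giving t.

t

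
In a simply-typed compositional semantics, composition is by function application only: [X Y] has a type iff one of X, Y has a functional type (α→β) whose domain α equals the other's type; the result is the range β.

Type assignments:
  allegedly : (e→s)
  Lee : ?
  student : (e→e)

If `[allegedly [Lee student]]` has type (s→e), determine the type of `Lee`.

((e→e)→((e→s)→(s→e)))

[allegedly [Lee student]] must have type (s→e). The sister allegedly has type (e→s); that is not a function onto (s→e), so [Lee student] must be the functor, of type ((e→s)→(s→e)).
[Lee student] must have type ((e→s)→(s→e)). The sister student has type (e→e); that is not a function onto ((e→s)→(s→e)), so Lee must be the functor, of type ((e→e)→((e→s)→(s→e))).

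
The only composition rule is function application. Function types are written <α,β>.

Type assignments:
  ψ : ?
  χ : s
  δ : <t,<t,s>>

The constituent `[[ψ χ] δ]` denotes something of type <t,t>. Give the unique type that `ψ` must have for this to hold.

For [[ψ χ] δ] to have type <t,t> with δ of type <t,<t,s>>, [ψ χ] must be the function: [ψ χ] : <<t,<t,s>>,<t,t>>.
For [ψ χ] to have type <<t,<t,s>>,<t,t>> with χ of type s, ψ must be the function: ψ : <s,<<t,<t,s>>,<t,t>>>.

<s,<<t,<t,s>>,<t,t>>>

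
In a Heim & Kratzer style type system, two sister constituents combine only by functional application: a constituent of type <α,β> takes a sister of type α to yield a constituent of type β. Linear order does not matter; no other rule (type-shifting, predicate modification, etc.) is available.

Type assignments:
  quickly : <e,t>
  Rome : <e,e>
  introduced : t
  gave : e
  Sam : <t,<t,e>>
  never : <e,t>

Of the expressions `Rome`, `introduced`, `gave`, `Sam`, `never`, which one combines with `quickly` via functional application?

gave

Rome : <e,e> — quickly needs e; Rome needs e; neither fits.
introduced : t — quickly needs e; introduced needs nothing (atomic); neither fits.
gave — combines: quickly : <e,t> takes gave : e as argument, giving t.
Sam : <t,<t,e>> — quickly needs e; Sam needs t; neither fits.
never : <e,t> — quickly needs e; never needs e; neither fits.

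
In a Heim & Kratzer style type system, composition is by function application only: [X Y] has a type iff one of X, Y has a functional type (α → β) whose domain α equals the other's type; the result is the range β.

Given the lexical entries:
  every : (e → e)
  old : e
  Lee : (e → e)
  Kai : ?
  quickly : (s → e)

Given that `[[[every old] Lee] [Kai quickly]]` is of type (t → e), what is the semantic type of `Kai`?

[[[every old] Lee] [Kai quickly]] is required to be (t → e). [[every old] Lee] : e cannot yield (t → e) as functor, so [Kai quickly] : (e → (t → e)).
[Kai quickly] is required to be (e → (t → e)). quickly : (s → e) cannot yield (e → (t → e)) as functor, so Kai : ((s → e) → (e → (t → e))).

((s → e) → (e → (t → e)))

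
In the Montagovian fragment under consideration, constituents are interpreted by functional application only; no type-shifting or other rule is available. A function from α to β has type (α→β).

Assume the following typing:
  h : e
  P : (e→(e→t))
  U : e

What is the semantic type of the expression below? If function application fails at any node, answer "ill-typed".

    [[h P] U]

[h P]: P is (e→(e→t)), h is e; result (e→t).
[[h P] U]: [h P] is (e→t), U is e; result t.

t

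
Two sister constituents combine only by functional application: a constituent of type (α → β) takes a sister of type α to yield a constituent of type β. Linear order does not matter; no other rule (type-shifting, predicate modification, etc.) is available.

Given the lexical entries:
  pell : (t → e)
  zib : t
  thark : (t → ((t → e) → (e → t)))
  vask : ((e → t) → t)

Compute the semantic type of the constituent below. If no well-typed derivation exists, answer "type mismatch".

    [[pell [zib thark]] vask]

t

[zib thark]: (t → ((t → e) → (e → t))) applied to t yields ((t → e) → (e → t)).
[pell [zib thark]]: ((t → e) → (e → t)) applied to (t → e) yields (e → t).
[[pell [zib thark]] vask]: ((e → t) → t) applied to (e → t) yields t.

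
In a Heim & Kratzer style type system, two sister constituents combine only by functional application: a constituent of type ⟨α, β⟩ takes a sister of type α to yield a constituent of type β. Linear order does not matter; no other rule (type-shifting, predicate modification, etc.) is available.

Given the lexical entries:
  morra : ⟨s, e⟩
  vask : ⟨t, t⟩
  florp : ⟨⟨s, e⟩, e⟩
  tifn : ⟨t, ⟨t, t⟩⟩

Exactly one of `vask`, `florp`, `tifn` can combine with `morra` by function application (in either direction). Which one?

florp

vask : ⟨t, t⟩ — does not combine with morra.
florp — combines: florp : ⟨⟨s, e⟩, e⟩ takes morra : ⟨s, e⟩ as argument, giving e.
tifn : ⟨t, ⟨t, t⟩⟩ — does not combine with morra.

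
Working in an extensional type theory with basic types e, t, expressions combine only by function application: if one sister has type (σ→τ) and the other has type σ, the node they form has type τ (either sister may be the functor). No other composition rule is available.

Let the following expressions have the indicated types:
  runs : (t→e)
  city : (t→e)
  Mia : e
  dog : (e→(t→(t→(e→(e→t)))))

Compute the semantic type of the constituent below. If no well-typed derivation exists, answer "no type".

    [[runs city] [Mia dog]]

[runs city]: (t→e) and (t→e) cannot combine by function application — type clash.

no type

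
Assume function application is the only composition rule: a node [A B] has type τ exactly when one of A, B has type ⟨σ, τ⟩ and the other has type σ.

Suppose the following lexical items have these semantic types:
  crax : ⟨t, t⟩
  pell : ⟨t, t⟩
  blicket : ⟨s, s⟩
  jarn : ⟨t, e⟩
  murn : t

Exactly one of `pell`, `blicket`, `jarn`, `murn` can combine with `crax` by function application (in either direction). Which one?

pell : ⟨t, t⟩ — does not combine with crax.
blicket : ⟨s, s⟩ — does not combine with crax.
jarn : ⟨t, e⟩ — does not combine with crax.
murn — combines: crax : ⟨t, t⟩ takes murn : t as argument, giving t.

murn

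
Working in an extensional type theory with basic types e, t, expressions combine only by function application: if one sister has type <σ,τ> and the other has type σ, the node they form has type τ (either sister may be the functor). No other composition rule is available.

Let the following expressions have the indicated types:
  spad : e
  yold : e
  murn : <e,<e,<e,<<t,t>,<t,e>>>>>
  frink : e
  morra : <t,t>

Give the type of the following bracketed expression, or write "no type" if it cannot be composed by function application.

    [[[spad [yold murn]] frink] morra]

[yold murn]: functor murn : <e,<e,<e,<<t,t>,<t,e>>>>>, argument yold : e; result <e,<e,<<t,t>,<t,e>>>>.
[spad [yold murn]]: functor [yold murn] : <e,<e,<<t,t>,<t,e>>>>, argument spad : e; result <e,<<t,t>,<t,e>>>.
[[spad [yold murn]] frink]: functor [spad [yold murn]] : <e,<<t,t>,<t,e>>>, argument frink : e; result <<t,t>,<t,e>>.
[[[spad [yold murn]] frink] morra]: functor [[spad [yold murn]] frink] : <<t,t>,<t,e>>, argument morra : <t,t>; result <t,e>.

<t,e>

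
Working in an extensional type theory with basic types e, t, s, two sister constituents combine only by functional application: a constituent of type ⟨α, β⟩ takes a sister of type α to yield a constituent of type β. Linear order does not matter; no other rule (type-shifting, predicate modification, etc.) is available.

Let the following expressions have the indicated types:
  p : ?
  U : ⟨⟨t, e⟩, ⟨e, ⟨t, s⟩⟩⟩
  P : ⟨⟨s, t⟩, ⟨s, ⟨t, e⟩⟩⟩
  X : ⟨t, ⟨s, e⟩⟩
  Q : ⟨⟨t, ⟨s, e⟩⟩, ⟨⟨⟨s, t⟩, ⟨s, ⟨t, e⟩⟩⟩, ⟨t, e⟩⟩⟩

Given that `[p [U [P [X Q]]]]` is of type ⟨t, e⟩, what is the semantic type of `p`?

For [p [U [P [X Q]]]] to have type ⟨t, e⟩ with [U [P [X Q]]] of type ⟨e, ⟨t, s⟩⟩, p must be the function: p : ⟨⟨e, ⟨t, s⟩⟩, ⟨t, e⟩⟩.

⟨⟨e, ⟨t, s⟩⟩, ⟨t, e⟩⟩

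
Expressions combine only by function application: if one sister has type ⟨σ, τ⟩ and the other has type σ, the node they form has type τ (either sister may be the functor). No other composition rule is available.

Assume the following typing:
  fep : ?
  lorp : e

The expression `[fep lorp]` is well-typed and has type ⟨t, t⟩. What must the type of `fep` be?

⟨e, ⟨t, t⟩⟩

For [fep lorp] to have type ⟨t, t⟩ with lorp of type e, fep must be the function: fep : ⟨e, ⟨t, t⟩⟩.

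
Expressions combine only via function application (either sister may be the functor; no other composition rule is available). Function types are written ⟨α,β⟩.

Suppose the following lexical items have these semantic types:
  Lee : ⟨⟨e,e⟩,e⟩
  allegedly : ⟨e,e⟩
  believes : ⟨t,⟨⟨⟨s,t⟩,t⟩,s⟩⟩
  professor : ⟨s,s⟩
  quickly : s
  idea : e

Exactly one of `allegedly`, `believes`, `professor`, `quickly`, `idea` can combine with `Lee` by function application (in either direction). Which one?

allegedly — combines: Lee : ⟨⟨e,e⟩,e⟩ takes allegedly : ⟨e,e⟩ as argument, giving e.
believes : ⟨t,⟨⟨⟨s,t⟩,t⟩,s⟩⟩ — no; Lee wants ⟨e,e⟩, and believes wants t.
professor : ⟨s,s⟩ — no; Lee wants ⟨e,e⟩, and professor wants s.
quickly : s — no; Lee wants ⟨e,e⟩, and quickly wants nothing (atomic).
idea : e — no; Lee wants ⟨e,e⟩, and idea wants nothing (atomic).

allegedly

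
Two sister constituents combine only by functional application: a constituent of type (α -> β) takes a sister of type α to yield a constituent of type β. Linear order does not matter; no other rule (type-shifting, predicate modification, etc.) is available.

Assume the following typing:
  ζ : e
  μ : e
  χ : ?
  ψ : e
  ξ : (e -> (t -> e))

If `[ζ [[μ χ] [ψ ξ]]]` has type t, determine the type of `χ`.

At [ζ [[μ χ] [ψ ξ]]] (required: t): ζ is e, which is not a function with range t; hence [[μ χ] [ψ ξ]] is the functor — type (e -> t).
At [[μ χ] [ψ ξ]] (required: (e -> t)): [ψ ξ] is (t -> e), which is not a function with range (e -> t); hence [μ χ] is the functor — type ((t -> e) -> (e -> t)).
At [μ χ] (required: ((t -> e) -> (e -> t))): μ is e, which is not a function with range ((t -> e) -> (e -> t)); hence χ is the functor — type (e -> ((t -> e) -> (e -> t))).

(e -> ((t -> e) -> (e -> t)))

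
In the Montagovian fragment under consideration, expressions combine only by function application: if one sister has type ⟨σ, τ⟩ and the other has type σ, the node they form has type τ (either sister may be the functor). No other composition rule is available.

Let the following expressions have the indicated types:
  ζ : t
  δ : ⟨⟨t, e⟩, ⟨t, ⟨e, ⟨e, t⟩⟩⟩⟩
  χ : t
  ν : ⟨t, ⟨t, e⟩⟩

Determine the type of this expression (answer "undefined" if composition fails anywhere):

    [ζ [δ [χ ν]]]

⟨e, ⟨e, t⟩⟩

[χ ν] — ν of type ⟨t, ⟨t, e⟩⟩ combines with χ of type t: type ⟨t, e⟩.
[δ [χ ν]] — δ of type ⟨⟨t, e⟩, ⟨t, ⟨e, ⟨e, t⟩⟩⟩⟩ combines with [χ ν] of type ⟨t, e⟩: type ⟨t, ⟨e, ⟨e, t⟩⟩⟩.
[ζ [δ [χ ν]]] — [δ [χ ν]] of type ⟨t, ⟨e, ⟨e, t⟩⟩⟩ combines with ζ of type t: type ⟨e, ⟨e, t⟩⟩.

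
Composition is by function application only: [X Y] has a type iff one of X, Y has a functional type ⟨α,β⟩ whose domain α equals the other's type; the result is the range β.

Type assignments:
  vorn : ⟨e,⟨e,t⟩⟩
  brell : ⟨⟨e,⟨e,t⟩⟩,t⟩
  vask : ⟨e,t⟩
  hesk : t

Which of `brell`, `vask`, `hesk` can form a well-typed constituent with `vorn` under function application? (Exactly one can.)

brell

brell — combines: brell : ⟨⟨e,⟨e,t⟩⟩,t⟩ takes vorn : ⟨e,⟨e,t⟩⟩ as argument, giving t.
vask : ⟨e,t⟩ — does not combine with vorn.
hesk : t — does not combine with vorn.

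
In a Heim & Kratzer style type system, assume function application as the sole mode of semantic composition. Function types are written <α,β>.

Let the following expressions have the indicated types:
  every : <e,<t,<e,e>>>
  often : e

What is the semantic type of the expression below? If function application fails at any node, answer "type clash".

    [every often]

<t,<e,e>>

[every often]: <e,<t,<e,e>>> applied to e yields <t,<e,e>>.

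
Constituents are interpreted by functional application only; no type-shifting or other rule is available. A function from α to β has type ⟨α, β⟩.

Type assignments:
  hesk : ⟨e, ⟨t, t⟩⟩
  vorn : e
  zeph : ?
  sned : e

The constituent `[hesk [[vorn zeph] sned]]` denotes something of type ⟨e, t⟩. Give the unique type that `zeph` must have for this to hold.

⟨e, ⟨e, ⟨⟨e, ⟨t, t⟩⟩, ⟨e, t⟩⟩⟩⟩

[hesk [[vorn zeph] sned]] must have type ⟨e, t⟩. The sister hesk has type ⟨e, ⟨t, t⟩⟩; that is not a function onto ⟨e, t⟩, so [[vorn zeph] sned] must be the functor, of type ⟨⟨e, ⟨t, t⟩⟩, ⟨e, t⟩⟩.
[[vorn zeph] sned] must have type ⟨⟨e, ⟨t, t⟩⟩, ⟨e, t⟩⟩. The sister sned has type e; that is not a function onto ⟨⟨e, ⟨t, t⟩⟩, ⟨e, t⟩⟩, so [vorn zeph] must be the functor, of type ⟨e, ⟨⟨e, ⟨t, t⟩⟩, ⟨e, t⟩⟩⟩.
[vorn zeph] must have type ⟨e, ⟨⟨e, ⟨t, t⟩⟩, ⟨e, t⟩⟩⟩. The sister vorn has type e; that is not a function onto ⟨e, ⟨⟨e, ⟨t, t⟩⟩, ⟨e, t⟩⟩⟩, so zeph must be the functor, of type ⟨e, ⟨e, ⟨⟨e, ⟨t, t⟩⟩, ⟨e, t⟩⟩⟩⟩.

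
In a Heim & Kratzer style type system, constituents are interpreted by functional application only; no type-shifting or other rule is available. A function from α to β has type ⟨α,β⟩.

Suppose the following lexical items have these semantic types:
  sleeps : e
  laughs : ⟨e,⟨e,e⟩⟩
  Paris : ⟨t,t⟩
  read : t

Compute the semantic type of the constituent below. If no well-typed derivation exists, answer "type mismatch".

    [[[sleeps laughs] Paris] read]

[sleeps laughs] — laughs of type ⟨e,⟨e,e⟩⟩ combines with sleeps of type e: type ⟨e,e⟩.
[[sleeps laughs] Paris]: ⟨e,e⟩ with ⟨t,t⟩ — neither is a function whose domain matches the other; composition fails here.

type mismatch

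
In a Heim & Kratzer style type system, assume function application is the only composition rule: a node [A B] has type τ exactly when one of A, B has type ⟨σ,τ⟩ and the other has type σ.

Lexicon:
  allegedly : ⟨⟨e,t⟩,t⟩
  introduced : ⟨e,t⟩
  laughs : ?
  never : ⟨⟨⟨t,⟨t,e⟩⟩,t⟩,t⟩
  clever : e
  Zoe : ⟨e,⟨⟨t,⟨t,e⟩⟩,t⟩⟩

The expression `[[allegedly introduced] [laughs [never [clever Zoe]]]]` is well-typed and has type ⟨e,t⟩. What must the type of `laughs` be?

⟨t,⟨t,⟨e,t⟩⟩⟩

At [[allegedly introduced] [laughs [never [clever Zoe]]]] (required: ⟨e,t⟩): [allegedly introduced] is t, which is not a function with range ⟨e,t⟩; hence [laughs [never [clever Zoe]]] is the functor — type ⟨t,⟨e,t⟩⟩.
At [laughs [never [clever Zoe]]] (required: ⟨t,⟨e,t⟩⟩): [never [clever Zoe]] is t, which is not a function with range ⟨t,⟨e,t⟩⟩; hence laughs is the functor — type ⟨t,⟨t,⟨e,t⟩⟩⟩.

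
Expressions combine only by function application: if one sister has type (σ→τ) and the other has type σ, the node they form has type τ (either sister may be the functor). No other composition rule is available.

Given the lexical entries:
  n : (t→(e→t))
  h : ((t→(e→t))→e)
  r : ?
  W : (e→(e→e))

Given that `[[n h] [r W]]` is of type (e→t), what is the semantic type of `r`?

((e→(e→e))→(e→(e→t)))

For [[n h] [r W]] to have type (e→t) with [n h] of type e, [r W] must be the function: [r W] : (e→(e→t)).
For [r W] to have type (e→(e→t)) with W of type (e→(e→e)), r must be the function: r : ((e→(e→e))→(e→(e→t))).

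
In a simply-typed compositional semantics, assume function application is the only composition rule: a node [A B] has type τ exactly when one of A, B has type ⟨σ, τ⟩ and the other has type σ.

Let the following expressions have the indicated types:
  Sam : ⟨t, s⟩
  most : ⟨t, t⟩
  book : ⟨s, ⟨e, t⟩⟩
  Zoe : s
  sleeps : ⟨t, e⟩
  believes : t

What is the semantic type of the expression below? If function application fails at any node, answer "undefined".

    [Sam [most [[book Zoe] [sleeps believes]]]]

s

[book Zoe]: book is ⟨s, ⟨e, t⟩⟩, Zoe is s; result ⟨e, t⟩.
[sleeps believes]: sleeps is ⟨t, e⟩, believes is t; result e.
[[book Zoe] [sleeps believes]]: [book Zoe] is ⟨e, t⟩, [sleeps believes] is e; result t.
[most [[book Zoe] [sleeps believes]]]: most is ⟨t, t⟩, [[book Zoe] [sleeps believes]] is t; result t.
[Sam [most [[book Zoe] [sleeps believes]]]]: Sam is ⟨t, s⟩, [most [[book Zoe] [sleeps believes]]] is t; result s.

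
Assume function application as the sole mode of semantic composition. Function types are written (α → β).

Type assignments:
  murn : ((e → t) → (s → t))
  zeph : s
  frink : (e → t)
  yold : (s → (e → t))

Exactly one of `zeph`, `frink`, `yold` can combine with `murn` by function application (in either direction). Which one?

frink

zeph : s — neither side's domain matches the other.
frink — combines: murn : ((e → t) → (s → t)) takes frink : (e → t) as argument, giving (s → t).
yold : (s → (e → t)) — neither side's domain matches the other.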